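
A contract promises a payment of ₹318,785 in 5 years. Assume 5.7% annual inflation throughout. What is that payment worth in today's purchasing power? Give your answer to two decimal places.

Price-level factor over 5 years: (1 + 5.7%)^5 ≈ 1.3193953117.
Purchasing power today: ₹318,785 divided by that factor.

₹241,614.47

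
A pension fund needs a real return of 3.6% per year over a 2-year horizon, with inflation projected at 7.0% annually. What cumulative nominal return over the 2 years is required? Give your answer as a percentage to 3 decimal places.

Required annual nominal rate: (1+3.6%)(1+7.0%) − 1 = 10.852%.
Cumulative over 2 years: (1 + 0.10852)^2 − 1 ≈ 0.22882.

22.882%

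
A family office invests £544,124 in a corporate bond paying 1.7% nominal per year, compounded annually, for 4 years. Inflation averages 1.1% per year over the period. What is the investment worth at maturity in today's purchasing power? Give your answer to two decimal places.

£557,156.33

Nominal value at maturity: £544,124 × (1 + 1.7%)^4 ≈ £582,078.68.
Price-level factor over 4 years: (1 + 1.1%)^4 ≈ 1.0447313386.
Dividing the nominal maturity value by the price-level factor gives the value in today's money.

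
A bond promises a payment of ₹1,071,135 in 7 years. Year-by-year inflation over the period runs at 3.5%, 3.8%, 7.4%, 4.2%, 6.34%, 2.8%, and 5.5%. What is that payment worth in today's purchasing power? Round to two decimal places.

₹772,488.95

Price-level factor over 7 years: 1.035 × 1.038 × 1.074 × 1.042 × 1.0634 × 1.028 × 1.055 ≈ 1.3866023564.
Purchasing power today: ₹1,071,135 divided by that factor.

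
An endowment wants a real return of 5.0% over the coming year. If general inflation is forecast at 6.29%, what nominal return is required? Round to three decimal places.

By the Fisher equation, 1 + r_nom = (1 + 5.0%)(1 + 6.29%) = 1.050 × 1.0629 = 1.116045.
So r_nom = 11.6045%.

11.605%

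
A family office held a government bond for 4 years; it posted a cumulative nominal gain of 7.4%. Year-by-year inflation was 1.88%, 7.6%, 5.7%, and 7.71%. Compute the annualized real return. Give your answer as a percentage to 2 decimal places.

Cumulative inflation factor: 1.0188 × 1.076 × 1.057 × 1.0771 ≈ 1.24805.
Nominal growth factor: 1.07400. Real growth factor = 1.07400 / 1.24805 ≈ 0.86054.
Annualized: 0.86054^(1/4) − 1 ≈ -0.03685.

-3.69%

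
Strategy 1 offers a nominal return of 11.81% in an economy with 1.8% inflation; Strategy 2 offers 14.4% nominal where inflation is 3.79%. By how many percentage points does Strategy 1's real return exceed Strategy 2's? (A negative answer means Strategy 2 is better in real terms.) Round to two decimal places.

Strategy 1 real return: 1.1181/1.018 − 1 = 9.833%.
Strategy 2 real return: 1.144/1.0379 − 1 = 10.223%.
Difference: 9.833 − 10.223 = -0.390 pp.

-0.39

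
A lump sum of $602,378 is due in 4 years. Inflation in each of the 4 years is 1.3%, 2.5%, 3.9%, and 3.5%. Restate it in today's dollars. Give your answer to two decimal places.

$539,485.65

Price-level factor over 4 years: 1.013 × 1.025 × 1.039 × 1.035 ≈ 1.1165783636.
Purchasing power today: $602,378 divided by that factor.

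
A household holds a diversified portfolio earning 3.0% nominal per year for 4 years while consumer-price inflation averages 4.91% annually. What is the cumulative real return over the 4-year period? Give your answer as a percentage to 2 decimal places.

-7.09%

The annual real rate is (1+3.0%)/(1+4.91%) − 1 = -1.8206%.
Compounded over 4 years: (1 + -0.018206)^4 − 1 ≈ -0.07086.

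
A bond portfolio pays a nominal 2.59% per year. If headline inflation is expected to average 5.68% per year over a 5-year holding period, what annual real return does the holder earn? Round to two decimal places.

With constant rates the annual real return is the same each year: (1+2.59%)/(1+5.68%) − 1 = -0.02924.

-2.92%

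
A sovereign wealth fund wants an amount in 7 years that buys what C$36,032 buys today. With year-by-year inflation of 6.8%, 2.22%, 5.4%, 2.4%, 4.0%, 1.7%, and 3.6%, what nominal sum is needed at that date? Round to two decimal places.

C$46,521.11

Cumulative price-level factor: 1.068 × 1.0222 × 1.054 × 1.024 × 1.040 × 1.017 × 1.036 ≈ 1.2911055395.
Multiplying C$36,032 by the price-level factor gives the future nominal sum.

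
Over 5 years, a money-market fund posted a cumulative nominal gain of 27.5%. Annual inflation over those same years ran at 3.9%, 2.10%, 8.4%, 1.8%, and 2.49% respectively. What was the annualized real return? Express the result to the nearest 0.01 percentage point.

1.22%

Cumulative inflation factor: 1.039 × 1.0210 × 1.084 × 1.018 × 1.0249 ≈ 1.19978.
Nominal growth factor: 1.27500. Real growth factor = 1.27500 / 1.19978 ≈ 1.06270.
Annualized: 1.06270^(1/5) − 1 ≈ 0.01224.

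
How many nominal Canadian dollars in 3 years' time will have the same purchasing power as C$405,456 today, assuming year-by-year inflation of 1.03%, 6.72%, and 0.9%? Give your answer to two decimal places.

Cumulative price-level factor: 1.0103 × 1.0672 × 1.009 ≈ 1.0878958894.
Multiplying C$405,456 by the price-level factor gives the future nominal sum.

C$441,093.92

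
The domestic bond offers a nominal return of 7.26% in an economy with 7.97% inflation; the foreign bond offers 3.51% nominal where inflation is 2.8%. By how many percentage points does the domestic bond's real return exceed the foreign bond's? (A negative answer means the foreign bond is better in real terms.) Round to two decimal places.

The domestic bond real return: 1.0726/1.0797 − 1 = -0.658%.
The foreign bond real return: 1.0351/1.028 − 1 = 0.691%.
Difference: -0.658 − 0.691 = -1.349 pp.

-1.35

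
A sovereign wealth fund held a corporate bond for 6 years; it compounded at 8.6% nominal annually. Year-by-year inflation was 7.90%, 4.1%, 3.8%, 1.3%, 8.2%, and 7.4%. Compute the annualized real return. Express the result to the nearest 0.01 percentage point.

3.02%

Cumulative inflation factor: 1.0790 × 1.041 × 1.038 × 1.013 × 1.082 × 1.074 ≈ 1.37249.
Nominal growth factor: 1.64051. Real growth factor = 1.64051 / 1.37249 ≈ 1.19528.
Annualized: 1.19528^(1/6) − 1 ≈ 0.03018.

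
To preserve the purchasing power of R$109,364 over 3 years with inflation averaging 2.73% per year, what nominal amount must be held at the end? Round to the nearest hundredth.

R$118,567.66

Cumulative price-level factor: (1+2.73%)^3 ≈ 1.0841562164.
Multiplying R$109,364 by the price-level factor gives the future nominal sum.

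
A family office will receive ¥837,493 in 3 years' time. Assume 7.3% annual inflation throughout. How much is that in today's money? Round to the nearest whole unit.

¥677,926

Price-level factor over 3 years: (1 + 7.3%)^3 = 1.235376017.
Purchasing power today: ¥837,493 divided by that factor.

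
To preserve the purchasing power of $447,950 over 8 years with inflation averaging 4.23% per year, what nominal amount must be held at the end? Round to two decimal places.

Cumulative price-level factor: (1+4.23%)^8 ≈ 1.3929704455.
The nominal amount required is $447,950 scaled up by that factor.

$623,981.11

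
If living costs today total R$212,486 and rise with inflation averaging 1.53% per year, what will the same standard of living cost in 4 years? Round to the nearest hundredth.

Cumulative price-level factor: (1+1.53%)^4 ≈ 1.0626189211.
Multiplying R$212,486 by the price-level factor gives the future nominal sum.

R$225,791.64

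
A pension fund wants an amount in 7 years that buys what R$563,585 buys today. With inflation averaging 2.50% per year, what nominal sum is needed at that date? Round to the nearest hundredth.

R$669,925.46

Cumulative price-level factor: (1+2.50%)^7 ≈ 1.1886857537.
The nominal amount required is R$563,585 scaled up by that factor.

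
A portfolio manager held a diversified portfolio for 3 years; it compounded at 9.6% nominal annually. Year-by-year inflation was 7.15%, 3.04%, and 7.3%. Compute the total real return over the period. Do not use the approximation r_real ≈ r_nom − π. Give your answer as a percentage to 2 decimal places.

Cumulative inflation factor: 1.0715 × 1.0304 × 1.073 ≈ 1.18467.
Nominal growth factor: 1.31653. Real growth factor = 1.31653 / 1.18467 ≈ 1.11131.
Total real return ≈ 11.1307%.

11.13%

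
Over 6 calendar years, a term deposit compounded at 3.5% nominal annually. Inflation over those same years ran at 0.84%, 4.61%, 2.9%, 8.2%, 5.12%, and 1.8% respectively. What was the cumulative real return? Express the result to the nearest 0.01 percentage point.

Cumulative inflation factor: 1.0084 × 1.0461 × 1.029 × 1.082 × 1.0512 × 1.018 ≈ 1.25685.
Nominal growth factor: 1.22926. Real growth factor = 1.22926 / 1.25685 ≈ 0.97805.
Total real return ≈ -2.1952%.

-2.20%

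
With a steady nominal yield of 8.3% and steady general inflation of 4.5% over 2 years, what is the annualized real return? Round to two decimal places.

3.64%

With constant rates the annual real return is the same each year: (1+8.3%)/(1+4.5%) − 1 = 0.03636.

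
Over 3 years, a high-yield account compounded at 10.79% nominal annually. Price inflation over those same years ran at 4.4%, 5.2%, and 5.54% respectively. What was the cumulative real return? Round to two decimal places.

Cumulative inflation factor: 1.044 × 1.052 × 1.0554 ≈ 1.15913.
Nominal growth factor: 1.35988. Real growth factor = 1.35988 / 1.15913 ≈ 1.17319.
Total real return ≈ 17.3190%.

17.32%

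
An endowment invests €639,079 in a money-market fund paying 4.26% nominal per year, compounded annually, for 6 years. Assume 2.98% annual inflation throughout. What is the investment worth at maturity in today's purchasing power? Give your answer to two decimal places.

Nominal value at maturity: €639,079 × (1 + 4.26%)^6 ≈ €820,844.46.
Price-level factor over 6 years: (1 + 2.98%)^6 ≈ 1.1926618428.
Dividing the nominal maturity value by the price-level factor gives the value in today's money.

€688,245.76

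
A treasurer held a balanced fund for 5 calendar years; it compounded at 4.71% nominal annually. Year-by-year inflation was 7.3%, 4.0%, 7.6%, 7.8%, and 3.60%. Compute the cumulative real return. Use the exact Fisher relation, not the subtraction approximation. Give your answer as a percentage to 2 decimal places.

-6.13%

Cumulative inflation factor: 1.073 × 1.040 × 1.076 × 1.078 × 1.0360 ≈ 1.34098.
Nominal growth factor: 1.25875. Real growth factor = 1.25875 / 1.34098 ≈ 0.93868.
Total real return ≈ -6.1321%.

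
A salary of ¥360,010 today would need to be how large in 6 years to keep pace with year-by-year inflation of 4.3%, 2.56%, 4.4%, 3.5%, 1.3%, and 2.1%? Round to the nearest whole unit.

¥430,381

Cumulative price-level factor: 1.043 × 1.0256 × 1.044 × 1.035 × 1.013 × 1.021 ≈ 1.1954691038.
Multiplying ¥360,010 by the price-level factor gives the future nominal sum.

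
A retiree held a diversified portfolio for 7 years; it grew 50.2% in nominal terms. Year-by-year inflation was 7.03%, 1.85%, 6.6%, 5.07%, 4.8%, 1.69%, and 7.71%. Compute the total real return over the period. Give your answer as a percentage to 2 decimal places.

7.17%

Cumulative inflation factor: 1.0703 × 1.0185 × 1.066 × 1.0507 × 1.048 × 1.0169 × 1.0771 ≈ 1.40152.
Nominal growth factor: 1.50200. Real growth factor = 1.50200 / 1.40152 ≈ 1.07170.
Total real return ≈ 7.1697%.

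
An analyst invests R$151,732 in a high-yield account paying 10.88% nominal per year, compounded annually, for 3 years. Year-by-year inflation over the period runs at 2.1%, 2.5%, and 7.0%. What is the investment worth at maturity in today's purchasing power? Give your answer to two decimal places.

R$184,715.55

Nominal value at maturity: R$151,732 × (1 + 10.88%)^3 ≈ R$206,841.10.
Price-level factor over 3 years: 1.021 × 1.025 × 1.070 = 1.11978175.
Dividing the nominal maturity value by the price-level factor gives the value in today's money.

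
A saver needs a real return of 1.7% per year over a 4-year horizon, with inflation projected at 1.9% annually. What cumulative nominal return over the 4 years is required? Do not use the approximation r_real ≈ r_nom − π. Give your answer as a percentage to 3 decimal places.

15.340%

Required annual nominal rate: (1+1.7%)(1+1.9%) − 1 = 3.6323%.
Cumulative over 4 years: (1 + 0.036323)^4 − 1 ≈ 0.15340.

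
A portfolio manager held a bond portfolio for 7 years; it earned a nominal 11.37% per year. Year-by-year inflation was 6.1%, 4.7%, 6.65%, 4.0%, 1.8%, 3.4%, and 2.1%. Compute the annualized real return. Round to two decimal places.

Cumulative inflation factor: 1.061 × 1.047 × 1.0665 × 1.040 × 1.018 × 1.034 × 1.021 ≈ 1.32419.
Nominal growth factor: 2.12509. Real growth factor = 2.12509 / 1.32419 ≈ 1.60482.
Annualized: 1.60482^(1/7) − 1 ≈ 0.06991.

6.99%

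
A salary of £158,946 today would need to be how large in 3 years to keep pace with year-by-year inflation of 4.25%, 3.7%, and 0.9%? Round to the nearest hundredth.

Cumulative price-level factor: 1.0425 × 1.037 × 1.009 = 1.0908021525.
The nominal amount required is £158,946 scaled up by that factor.

£173,378.64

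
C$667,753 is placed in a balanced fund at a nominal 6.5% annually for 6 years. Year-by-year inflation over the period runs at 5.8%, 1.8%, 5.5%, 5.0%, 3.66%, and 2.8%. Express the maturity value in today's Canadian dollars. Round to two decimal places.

Nominal value at maturity: C$667,753 × (1 + 6.5%)^6 ≈ C$974,346.65.
Price-level factor over 6 years: 1.058 × 1.018 × 1.055 × 1.050 × 1.0366 × 1.028 ≈ 1.2713921440.
The maturity value deflated by that factor is the answer in today's purchasing power.

C$766,362.02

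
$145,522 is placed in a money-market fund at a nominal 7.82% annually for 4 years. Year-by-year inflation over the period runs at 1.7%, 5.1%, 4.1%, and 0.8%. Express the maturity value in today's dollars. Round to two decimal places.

Nominal value at maturity: $145,522 × (1 + 7.82%)^4 ≈ $196,664.50.
Price-level factor over 4 years: 1.017 × 1.051 × 1.041 × 1.008 ≈ 1.1215920714.
The maturity value deflated by that factor is the answer in today's purchasing power.

$175,344.05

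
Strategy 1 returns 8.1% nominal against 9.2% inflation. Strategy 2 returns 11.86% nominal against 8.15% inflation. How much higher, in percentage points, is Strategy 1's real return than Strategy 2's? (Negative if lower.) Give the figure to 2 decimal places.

-4.44

Strategy 1 real return: 1.081/1.092 − 1 = -1.007%.
Strategy 2 real return: 1.1186/1.0815 − 1 = 3.430%.
Difference: -1.007 − 3.430 = -4.437 pp.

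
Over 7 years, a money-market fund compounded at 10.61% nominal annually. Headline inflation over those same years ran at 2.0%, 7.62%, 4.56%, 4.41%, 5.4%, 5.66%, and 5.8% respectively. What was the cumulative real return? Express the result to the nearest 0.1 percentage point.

43.5%

Cumulative inflation factor: 1.020 × 1.0762 × 1.0456 × 1.0441 × 1.054 × 1.0566 × 1.058 ≈ 1.41201.
Nominal growth factor: 2.02563. Real growth factor = 2.02563 / 1.41201 ≈ 1.43457.
Total real return ≈ 43.4574%.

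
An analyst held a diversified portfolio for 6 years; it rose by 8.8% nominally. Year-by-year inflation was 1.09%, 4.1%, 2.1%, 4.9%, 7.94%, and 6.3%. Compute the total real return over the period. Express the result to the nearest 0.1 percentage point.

Cumulative inflation factor: 1.0109 × 1.041 × 1.021 × 1.049 × 1.0794 × 1.063 ≈ 1.29323.
Nominal growth factor: 1.08800. Real growth factor = 1.08800 / 1.29323 ≈ 0.84130.
Total real return ≈ -15.8696%.

-15.9%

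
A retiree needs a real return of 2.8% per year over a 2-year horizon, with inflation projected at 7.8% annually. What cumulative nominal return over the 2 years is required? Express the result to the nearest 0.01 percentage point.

Required annual nominal rate: (1+2.8%)(1+7.8%) − 1 = 10.8184%.
Cumulative over 2 years: (1 + 0.108184)^2 − 1 ≈ 0.22807.

22.81%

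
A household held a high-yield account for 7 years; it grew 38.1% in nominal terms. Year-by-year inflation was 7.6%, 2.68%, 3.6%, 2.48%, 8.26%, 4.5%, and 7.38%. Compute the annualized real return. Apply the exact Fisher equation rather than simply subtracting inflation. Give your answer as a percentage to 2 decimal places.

Cumulative inflation factor: 1.076 × 1.0268 × 1.036 × 1.0248 × 1.0826 × 1.045 × 1.0738 ≈ 1.42497.
Nominal growth factor: 1.38100. Real growth factor = 1.38100 / 1.42497 ≈ 0.96915.
Annualized: 0.96915^(1/7) − 1 ≈ -0.00447.

-0.45%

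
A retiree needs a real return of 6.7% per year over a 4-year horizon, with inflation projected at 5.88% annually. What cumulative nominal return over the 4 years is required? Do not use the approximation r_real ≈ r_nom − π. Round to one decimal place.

Required annual nominal rate: (1+6.7%)(1+5.88%) − 1 = 12.97396%.
Cumulative over 4 years: (1 + 0.1297396)^4 − 1 ≈ 0.62897.

62.9%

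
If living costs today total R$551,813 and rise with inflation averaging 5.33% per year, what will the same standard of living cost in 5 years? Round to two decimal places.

R$715,405.62

Cumulative price-level factor: (1+5.33%)^5 ≈ 1.2964638778.
Multiplying R$551,813 by the price-level factor gives the future nominal sum.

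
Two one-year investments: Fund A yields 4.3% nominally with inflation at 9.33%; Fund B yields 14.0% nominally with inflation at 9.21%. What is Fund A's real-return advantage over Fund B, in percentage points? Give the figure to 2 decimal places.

Fund A real return: 1.043/1.0933 − 1 = -4.601%.
Fund B real return: 1.140/1.0921 − 1 = 4.386%.
Difference: -4.601 − 4.386 = -8.987 pp.

-8.99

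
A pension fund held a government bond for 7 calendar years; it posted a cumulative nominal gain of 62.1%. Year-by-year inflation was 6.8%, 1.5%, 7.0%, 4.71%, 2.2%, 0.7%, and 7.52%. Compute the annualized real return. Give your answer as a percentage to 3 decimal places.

Cumulative inflation factor: 1.068 × 1.015 × 1.070 × 1.0471 × 1.022 × 1.007 × 1.0752 ≈ 1.34394.
Nominal growth factor: 1.62100. Real growth factor = 1.62100 / 1.34394 ≈ 1.20616.
Annualized: 1.20616^(1/7) − 1 ≈ 0.02714.

2.714%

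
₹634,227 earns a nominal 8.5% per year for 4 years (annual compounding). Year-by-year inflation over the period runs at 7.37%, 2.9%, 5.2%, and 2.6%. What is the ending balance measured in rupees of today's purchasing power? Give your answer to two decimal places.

Nominal value at maturity: ₹634,227 × (1 + 8.5%)^4 ≈ ₹878,949.01.
Price-level factor over 4 years: 1.0737 × 1.029 × 1.052 × 1.026 ≈ 1.1925083494.
Dividing the nominal maturity value by the price-level factor gives the value in today's money.

₹737,059.00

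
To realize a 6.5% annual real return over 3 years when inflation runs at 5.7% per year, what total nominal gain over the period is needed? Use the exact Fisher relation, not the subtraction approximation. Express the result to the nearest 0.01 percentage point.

42.65%

Required annual nominal rate: (1+6.5%)(1+5.7%) − 1 = 12.5705%.
Cumulative over 3 years: (1 + 0.125705)^3 − 1 ≈ 0.42651.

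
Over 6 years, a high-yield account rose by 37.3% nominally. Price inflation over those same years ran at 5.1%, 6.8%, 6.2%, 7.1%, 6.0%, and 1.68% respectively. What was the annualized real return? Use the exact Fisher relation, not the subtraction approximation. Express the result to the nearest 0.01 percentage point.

Cumulative inflation factor: 1.051 × 1.068 × 1.062 × 1.071 × 1.060 × 1.0168 ≈ 1.37603.
Nominal growth factor: 1.37300. Real growth factor = 1.37300 / 1.37603 ≈ 0.99779.
Annualized: 0.99779^(1/6) − 1 ≈ -0.00037.

-0.04%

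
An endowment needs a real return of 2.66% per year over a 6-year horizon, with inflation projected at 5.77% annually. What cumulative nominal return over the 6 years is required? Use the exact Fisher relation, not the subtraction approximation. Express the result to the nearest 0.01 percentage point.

63.90%

Required annual nominal rate: (1+2.66%)(1+5.77%) − 1 = 8.583482%.
Cumulative over 6 years: (1 + 0.08583482)^6 − 1 ≈ 0.63901.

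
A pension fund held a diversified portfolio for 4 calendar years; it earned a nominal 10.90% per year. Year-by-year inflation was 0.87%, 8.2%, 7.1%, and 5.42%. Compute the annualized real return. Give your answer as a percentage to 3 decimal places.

5.258%

Cumulative inflation factor: 1.0087 × 1.082 × 1.071 × 1.0542 ≈ 1.23226.
Nominal growth factor: 1.51261. Real growth factor = 1.51261 / 1.23226 ≈ 1.22751.
Annualized: 1.22751^(1/4) − 1 ≈ 0.05258.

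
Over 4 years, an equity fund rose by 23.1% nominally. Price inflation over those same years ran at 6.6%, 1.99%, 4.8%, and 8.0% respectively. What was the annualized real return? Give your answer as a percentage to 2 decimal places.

Cumulative inflation factor: 1.066 × 1.0199 × 1.048 × 1.080 ≈ 1.23055.
Nominal growth factor: 1.23100. Real growth factor = 1.23100 / 1.23055 ≈ 1.00036.
Annualized: 1.00036^(1/4) − 1 ≈ 0.00009.

0.01%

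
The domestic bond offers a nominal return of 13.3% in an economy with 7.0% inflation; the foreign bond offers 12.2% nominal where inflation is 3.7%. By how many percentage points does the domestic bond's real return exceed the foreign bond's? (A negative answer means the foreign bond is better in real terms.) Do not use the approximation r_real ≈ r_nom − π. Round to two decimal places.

-2.31

The domestic bond real return: 1.133/1.070 − 1 = 5.888%.
The foreign bond real return: 1.122/1.037 − 1 = 8.197%.
Difference: 5.888 − 8.197 = -2.309 pp.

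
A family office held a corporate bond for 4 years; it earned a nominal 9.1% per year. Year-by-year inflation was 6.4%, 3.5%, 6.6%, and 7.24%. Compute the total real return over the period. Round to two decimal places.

12.54%

Cumulative inflation factor: 1.064 × 1.035 × 1.066 × 1.0724 ≈ 1.25891.
Nominal growth factor: 1.41677. Real growth factor = 1.41677 / 1.25891 ≈ 1.12539.
Total real return ≈ 12.5390%.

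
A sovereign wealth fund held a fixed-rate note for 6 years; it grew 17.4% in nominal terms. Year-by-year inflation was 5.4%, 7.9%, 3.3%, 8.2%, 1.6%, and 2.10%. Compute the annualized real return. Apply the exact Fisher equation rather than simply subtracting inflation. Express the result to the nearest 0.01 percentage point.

-1.92%

Cumulative inflation factor: 1.054 × 1.079 × 1.033 × 1.082 × 1.016 × 1.0210 ≈ 1.31859.
Nominal growth factor: 1.17400. Real growth factor = 1.17400 / 1.31859 ≈ 0.89035.
Annualized: 0.89035^(1/6) − 1 ≈ -0.01917.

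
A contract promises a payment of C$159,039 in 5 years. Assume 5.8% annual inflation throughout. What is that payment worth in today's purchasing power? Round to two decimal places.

Price-level factor over 5 years: (1 + 5.8%)^5 ≈ 1.3256483588.
Purchasing power today: C$159,039 divided by that factor.

C$119,970.73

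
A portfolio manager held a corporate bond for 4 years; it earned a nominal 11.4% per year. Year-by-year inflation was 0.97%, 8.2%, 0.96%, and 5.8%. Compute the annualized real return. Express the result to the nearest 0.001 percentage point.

7.182%

Cumulative inflation factor: 1.0097 × 1.082 × 1.0096 × 1.058 ≈ 1.16696.
Nominal growth factor: 1.54007. Real growth factor = 1.54007 / 1.16696 ≈ 1.31973.
Annualized: 1.31973^(1/4) − 1 ≈ 0.07182.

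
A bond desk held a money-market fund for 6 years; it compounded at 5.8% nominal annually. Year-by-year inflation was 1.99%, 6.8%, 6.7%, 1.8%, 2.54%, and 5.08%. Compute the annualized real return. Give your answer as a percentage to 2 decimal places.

1.60%

Cumulative inflation factor: 1.0199 × 1.068 × 1.067 × 1.018 × 1.0254 × 1.0508 ≈ 1.27484.
Nominal growth factor: 1.40254. Real growth factor = 1.40254 / 1.27484 ≈ 1.10017.
Annualized: 1.10017^(1/6) − 1 ≈ 0.01604.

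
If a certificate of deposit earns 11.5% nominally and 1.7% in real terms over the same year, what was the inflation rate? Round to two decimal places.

From (1+r_nom) = (1+r_real)(1+π), we get 1+π = (1 + 11.5%)/(1 + 1.7%) = 1.115/1.017 ≈ 1.09636.
So π ≈ 9.6362%.

9.64%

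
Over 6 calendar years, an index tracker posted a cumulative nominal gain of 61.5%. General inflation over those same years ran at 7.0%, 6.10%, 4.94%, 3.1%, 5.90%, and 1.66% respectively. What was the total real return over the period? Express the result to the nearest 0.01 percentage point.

Cumulative inflation factor: 1.070 × 1.0610 × 1.0494 × 1.031 × 1.0590 × 1.0166 ≈ 1.32235.
Nominal growth factor: 1.61500. Real growth factor = 1.61500 / 1.32235 ≈ 1.22131.
Total real return ≈ 22.1315%.

22.13%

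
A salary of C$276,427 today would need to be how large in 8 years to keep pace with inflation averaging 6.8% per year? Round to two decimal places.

Cumulative price-level factor: (1+6.8%)^8 ≈ 1.6926611311.
Multiplying C$276,427 by the price-level factor gives the future nominal sum.

C$467,897.24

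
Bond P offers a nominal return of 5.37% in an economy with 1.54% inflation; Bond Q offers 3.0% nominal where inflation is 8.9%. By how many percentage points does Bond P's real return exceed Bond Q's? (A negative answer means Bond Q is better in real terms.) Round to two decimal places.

9.19

Bond P real return: 1.0537/1.0154 − 1 = 3.772%.
Bond Q real return: 1.030/1.089 − 1 = -5.418%.
Difference: 3.772 − (-5.418) = 9.190 pp.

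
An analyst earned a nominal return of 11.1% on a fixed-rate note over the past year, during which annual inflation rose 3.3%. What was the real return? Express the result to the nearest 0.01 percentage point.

7.55%

Real return via the Fisher equation: (1 + 11.1%)/(1 + 3.3%) − 1 = 1.111/1.033 − 1 ≈ 0.07551.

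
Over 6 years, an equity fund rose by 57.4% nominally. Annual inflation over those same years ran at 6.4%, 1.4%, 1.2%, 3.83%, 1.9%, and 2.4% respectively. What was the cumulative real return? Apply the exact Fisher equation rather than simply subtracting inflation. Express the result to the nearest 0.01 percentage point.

Cumulative inflation factor: 1.064 × 1.014 × 1.012 × 1.0383 × 1.019 × 1.024 ≈ 1.18292.
Nominal growth factor: 1.57400. Real growth factor = 1.57400 / 1.18292 ≈ 1.33060.
Total real return ≈ 33.0600%.

33.06%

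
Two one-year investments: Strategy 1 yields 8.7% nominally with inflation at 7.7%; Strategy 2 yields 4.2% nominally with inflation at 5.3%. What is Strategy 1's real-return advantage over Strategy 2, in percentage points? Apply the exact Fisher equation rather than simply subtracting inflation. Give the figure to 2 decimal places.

Strategy 1 real return: 1.087/1.077 − 1 = 0.929%.
Strategy 2 real return: 1.042/1.053 − 1 = -1.045%.
Difference: 0.929 − (-1.045) = 1.974 pp.

1.97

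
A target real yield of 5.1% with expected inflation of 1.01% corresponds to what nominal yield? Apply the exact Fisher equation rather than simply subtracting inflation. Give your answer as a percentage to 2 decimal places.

6.16%

By the Fisher equation, 1 + r_nom = (1 + 5.1%)(1 + 1.01%) = 1.051 × 1.0101 = 1.0616151.
So r_nom = 6.16151%.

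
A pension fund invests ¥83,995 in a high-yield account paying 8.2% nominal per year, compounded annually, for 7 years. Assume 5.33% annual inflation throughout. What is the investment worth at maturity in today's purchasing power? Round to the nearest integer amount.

¥101,386

Nominal value at maturity: ¥83,995 × (1 + 8.2%)^7 ≈ ¥145,829.
Price-level factor over 7 years: (1 + 5.33%)^7 ≈ 1.4383500385.
The maturity value deflated by that factor is the answer in today's purchasing power.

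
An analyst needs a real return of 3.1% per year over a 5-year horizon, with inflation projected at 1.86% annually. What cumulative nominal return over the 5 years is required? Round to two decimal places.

27.74%

Required annual nominal rate: (1+3.1%)(1+1.86%) − 1 = 5.01766%.
Cumulative over 5 years: (1 + 0.0501766)^5 − 1 ≈ 0.27736.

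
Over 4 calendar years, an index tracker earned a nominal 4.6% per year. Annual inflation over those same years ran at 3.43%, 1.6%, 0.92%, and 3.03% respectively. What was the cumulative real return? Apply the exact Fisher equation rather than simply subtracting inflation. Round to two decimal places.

9.56%

Cumulative inflation factor: 1.0343 × 1.016 × 1.0092 × 1.0303 ≈ 1.09265.
Nominal growth factor: 1.19709. Real growth factor = 1.19709 / 1.09265 ≈ 1.09558.
Total real return ≈ 9.5584%.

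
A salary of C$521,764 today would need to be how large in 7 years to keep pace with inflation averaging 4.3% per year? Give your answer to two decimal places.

C$700,590.54

Cumulative price-level factor: (1+4.3%)^7 ≈ 1.3427345347.
The nominal amount required is C$521,764 scaled up by that factor.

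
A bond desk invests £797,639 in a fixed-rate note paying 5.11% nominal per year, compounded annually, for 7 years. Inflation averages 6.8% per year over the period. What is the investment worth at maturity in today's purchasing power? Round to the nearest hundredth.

£713,371.68

Nominal value at maturity: £797,639 × (1 + 5.11%)^7 ≈ £1,130,614.71.
Price-level factor over 7 years: (1 + 6.8%)^7 ≈ 1.5848886996.
Dividing the nominal maturity value by the price-level factor gives the value in today's money.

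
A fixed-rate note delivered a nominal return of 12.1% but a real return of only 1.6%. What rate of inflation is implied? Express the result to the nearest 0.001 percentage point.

10.335%

From (1+r_nom) = (1+r_real)(1+π), we get 1+π = (1 + 12.1%)/(1 + 1.6%) = 1.121/1.016 ≈ 1.10335.
So π ≈ 10.3346%.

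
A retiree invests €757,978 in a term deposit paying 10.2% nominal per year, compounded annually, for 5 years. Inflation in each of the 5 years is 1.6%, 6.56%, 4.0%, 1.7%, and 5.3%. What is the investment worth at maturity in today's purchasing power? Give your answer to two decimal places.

€1,021,630.83

Nominal value at maturity: €757,978 × (1 + 10.2%)^5 ≈ €1,231,869.13.
Price-level factor over 5 years: 1.016 × 1.0656 × 1.040 × 1.017 × 1.053 ≈ 1.2057869609.
The maturity value deflated by that factor is the answer in today's purchasing power.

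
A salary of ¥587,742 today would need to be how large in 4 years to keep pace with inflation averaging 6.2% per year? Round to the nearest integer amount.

¥747,627

Cumulative price-level factor: (1+6.2%)^4 ≈ 1.2720320883.
The nominal amount required is ¥587,742 scaled up by that factor.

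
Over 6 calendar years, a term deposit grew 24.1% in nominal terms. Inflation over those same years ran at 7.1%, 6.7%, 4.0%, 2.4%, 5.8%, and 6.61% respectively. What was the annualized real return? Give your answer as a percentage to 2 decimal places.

Cumulative inflation factor: 1.071 × 1.067 × 1.040 × 1.024 × 1.058 × 1.0661 ≈ 1.37268.
Nominal growth factor: 1.24100. Real growth factor = 1.24100 / 1.37268 ≈ 0.90407.
Annualized: 0.90407^(1/6) − 1 ≈ -0.01667.

-1.67%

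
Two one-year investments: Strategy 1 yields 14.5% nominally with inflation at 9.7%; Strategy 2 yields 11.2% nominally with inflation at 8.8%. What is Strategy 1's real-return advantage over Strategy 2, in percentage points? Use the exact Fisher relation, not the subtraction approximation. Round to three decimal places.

2.170

Strategy 1 real return: 1.145/1.097 − 1 = 4.3756%.
Strategy 2 real return: 1.112/1.088 − 1 = 2.2059%.
Difference: 4.3756 − 2.2059 = 2.1697 pp.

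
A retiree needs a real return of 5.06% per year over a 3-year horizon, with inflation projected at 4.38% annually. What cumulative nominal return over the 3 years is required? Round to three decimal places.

31.875%

Required annual nominal rate: (1+5.06%)(1+4.38%) − 1 = 9.661628%.
Cumulative over 3 years: (1 + 0.09661628)^3 − 1 ≈ 0.31875.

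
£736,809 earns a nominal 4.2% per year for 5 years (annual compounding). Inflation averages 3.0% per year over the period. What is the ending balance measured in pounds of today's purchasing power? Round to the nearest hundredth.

Nominal value at maturity: £736,809 × (1 + 4.2%)^5 ≈ £905,093.65.
Price-level factor over 5 years: (1 + 3.0%)^5 = 1.1592740743.
Dividing the nominal maturity value by the price-level factor gives the value in today's money.

£780,741.73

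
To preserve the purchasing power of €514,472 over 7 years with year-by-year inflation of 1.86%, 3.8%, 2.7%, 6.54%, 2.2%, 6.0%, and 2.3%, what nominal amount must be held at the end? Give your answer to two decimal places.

Cumulative price-level factor: 1.0186 × 1.038 × 1.027 × 1.0654 × 1.022 × 1.060 × 1.023 ≈ 1.2820842238.
Multiplying €514,472 by the price-level factor gives the future nominal sum.

€659,596.43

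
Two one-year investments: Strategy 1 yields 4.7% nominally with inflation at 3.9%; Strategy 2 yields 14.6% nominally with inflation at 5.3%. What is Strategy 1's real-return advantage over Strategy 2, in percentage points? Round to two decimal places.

Strategy 1 real return: 1.047/1.039 − 1 = 0.770%.
Strategy 2 real return: 1.146/1.053 − 1 = 8.832%.
Difference: 0.770 − 8.832 = -8.062 pp.

-8.06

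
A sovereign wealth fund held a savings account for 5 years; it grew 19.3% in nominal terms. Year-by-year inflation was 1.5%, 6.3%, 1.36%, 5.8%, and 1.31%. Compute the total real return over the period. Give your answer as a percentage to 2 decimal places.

1.77%

Cumulative inflation factor: 1.015 × 1.063 × 1.0136 × 1.058 × 1.0131 ≈ 1.17221.
Nominal growth factor: 1.19300. Real growth factor = 1.19300 / 1.17221 ≈ 1.01774.
Total real return ≈ 1.7739%.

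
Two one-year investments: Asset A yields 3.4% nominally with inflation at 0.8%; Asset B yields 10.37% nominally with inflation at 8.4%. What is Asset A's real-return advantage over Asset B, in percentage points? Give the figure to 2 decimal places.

Asset A real return: 1.034/1.008 − 1 = 2.579%.
Asset B real return: 1.1037/1.084 − 1 = 1.817%.
Difference: 2.579 − 1.817 = 0.762 pp.

0.76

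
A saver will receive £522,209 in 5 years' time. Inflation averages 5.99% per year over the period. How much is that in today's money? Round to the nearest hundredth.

Price-level factor over 5 years: (1 + 5.99%)^5 ≈ 1.3375944582.
Purchasing power today: £522,209 divided by that factor.

£390,409.06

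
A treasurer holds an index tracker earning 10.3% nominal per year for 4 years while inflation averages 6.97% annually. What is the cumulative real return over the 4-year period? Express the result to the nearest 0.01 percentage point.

13.05%

The annual real rate is (1+10.3%)/(1+6.97%) − 1 = 3.1130%.
Compounded over 4 years: (1 + 0.031130)^4 − 1 ≈ 0.13046.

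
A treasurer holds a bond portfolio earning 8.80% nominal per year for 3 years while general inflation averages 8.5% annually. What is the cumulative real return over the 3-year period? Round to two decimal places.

0.83%

The annual real rate is (1+8.80%)/(1+8.5%) − 1 = 0.2765%.
Compounded over 3 years: (1 + 0.002765)^3 − 1 ≈ 0.00832.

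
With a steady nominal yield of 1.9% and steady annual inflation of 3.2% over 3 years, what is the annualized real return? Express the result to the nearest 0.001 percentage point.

With constant rates the annual real return is the same each year: (1+1.9%)/(1+3.2%) − 1 = -0.01260.

-1.260%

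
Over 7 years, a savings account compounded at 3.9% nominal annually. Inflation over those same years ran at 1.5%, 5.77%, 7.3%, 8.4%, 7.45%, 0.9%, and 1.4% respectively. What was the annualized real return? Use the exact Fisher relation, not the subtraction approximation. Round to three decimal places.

-0.698%

Cumulative inflation factor: 1.015 × 1.0577 × 1.073 × 1.084 × 1.0745 × 1.009 × 1.014 ≈ 1.37276.
Nominal growth factor: 1.30710. Real growth factor = 1.30710 / 1.37276 ≈ 0.95217.
Annualized: 0.95217^(1/7) − 1 ≈ -0.00698.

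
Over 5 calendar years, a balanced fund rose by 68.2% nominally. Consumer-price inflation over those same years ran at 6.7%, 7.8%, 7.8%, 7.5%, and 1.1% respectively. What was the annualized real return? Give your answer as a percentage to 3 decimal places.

Cumulative inflation factor: 1.067 × 1.078 × 1.078 × 1.075 × 1.011 ≈ 1.34760.
Nominal growth factor: 1.68200. Real growth factor = 1.68200 / 1.34760 ≈ 1.24814.
Annualized: 1.24814^(1/5) − 1 ≈ 0.04533.

4.533%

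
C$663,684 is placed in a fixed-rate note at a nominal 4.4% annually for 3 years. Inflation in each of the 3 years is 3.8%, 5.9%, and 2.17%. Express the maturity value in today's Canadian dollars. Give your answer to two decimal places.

Nominal value at maturity: C$663,684 × (1 + 4.4%)^3 ≈ C$755,201.50.
Price-level factor over 3 years: 1.038 × 1.059 × 1.0217 = 1.1230955514.
Dividing the nominal maturity value by the price-level factor gives the value in today's money.

C$672,428.54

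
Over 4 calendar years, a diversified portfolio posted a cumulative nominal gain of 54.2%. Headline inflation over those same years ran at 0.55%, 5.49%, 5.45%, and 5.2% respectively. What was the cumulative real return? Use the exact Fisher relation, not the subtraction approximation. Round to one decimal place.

31.0%

Cumulative inflation factor: 1.0055 × 1.0549 × 1.0545 × 1.052 ≈ 1.17667.
Nominal growth factor: 1.54200. Real growth factor = 1.54200 / 1.17667 ≈ 1.31047.
Total real return ≈ 31.0475%.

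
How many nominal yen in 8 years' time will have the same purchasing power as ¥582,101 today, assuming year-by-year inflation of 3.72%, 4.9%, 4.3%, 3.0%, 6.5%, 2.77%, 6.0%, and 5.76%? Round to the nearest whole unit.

¥834,836

Cumulative price-level factor: 1.0372 × 1.049 × 1.043 × 1.030 × 1.065 × 1.0277 × 1.060 × 1.0576 ≈ 1.4341771576.
Multiplying ¥582,101 by the price-level factor gives the future nominal sum.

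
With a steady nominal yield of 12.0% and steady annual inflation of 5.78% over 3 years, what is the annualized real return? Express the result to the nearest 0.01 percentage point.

With constant rates the annual real return is the same each year: (1+12.0%)/(1+5.78%) − 1 = 0.05880.

5.88%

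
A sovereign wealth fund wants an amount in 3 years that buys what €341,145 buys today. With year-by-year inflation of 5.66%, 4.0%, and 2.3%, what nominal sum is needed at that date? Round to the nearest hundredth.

€383,494.01

Cumulative price-level factor: 1.0566 × 1.040 × 1.023 = 1.124137872.
Multiplying €341,145 by the price-level factor gives the future nominal sum.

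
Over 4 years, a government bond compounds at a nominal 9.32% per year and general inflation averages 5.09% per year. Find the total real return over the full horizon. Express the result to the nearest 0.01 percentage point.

The annual real rate is (1+9.32%)/(1+5.09%) − 1 = 4.0251%.
Compounded over 4 years: (1 + 0.040251)^4 − 1 ≈ 0.17099.

17.10%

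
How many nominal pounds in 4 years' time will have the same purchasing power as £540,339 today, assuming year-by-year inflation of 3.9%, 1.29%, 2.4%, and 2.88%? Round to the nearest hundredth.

£599,072.45

Cumulative price-level factor: 1.039 × 1.0129 × 1.024 × 1.0288 ≈ 1.1086974047.
Multiplying £540,339 by the price-level factor gives the future nominal sum.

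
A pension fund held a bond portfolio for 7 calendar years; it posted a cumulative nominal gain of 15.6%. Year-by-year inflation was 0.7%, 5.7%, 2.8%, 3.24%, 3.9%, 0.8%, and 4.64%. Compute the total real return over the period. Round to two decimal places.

-6.62%

Cumulative inflation factor: 1.007 × 1.057 × 1.028 × 1.0324 × 1.039 × 1.008 × 1.0464 ≈ 1.23800.
Nominal growth factor: 1.15600. Real growth factor = 1.15600 / 1.23800 ≈ 0.93377.
Total real return ≈ -6.6233%.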